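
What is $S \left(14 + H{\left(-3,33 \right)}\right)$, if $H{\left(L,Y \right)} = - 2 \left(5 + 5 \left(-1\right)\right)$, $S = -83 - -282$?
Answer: $2786$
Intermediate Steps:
$S = 199$ ($S = -83 + 282 = 199$)
$H{\left(L,Y \right)} = 0$ ($H{\left(L,Y \right)} = - 2 \left(5 - 5\right) = \left(-2\right) 0 = 0$)
$S \left(14 + H{\left(-3,33 \right)}\right) = 199 \left(14 + 0\right) = 199 \cdot 14 = 2786$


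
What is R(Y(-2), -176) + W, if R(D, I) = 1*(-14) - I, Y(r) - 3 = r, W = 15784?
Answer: 15946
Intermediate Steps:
Y(r) = 3 + r
R(D, I) = -14 - I
R(Y(-2), -176) + W = (-14 - 1*(-176)) + 15784 = (-14 + 176) + 15784 = 162 + 15784 = 15946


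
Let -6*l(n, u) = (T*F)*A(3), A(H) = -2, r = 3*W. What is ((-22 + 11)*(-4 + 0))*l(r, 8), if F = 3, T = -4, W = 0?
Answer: -176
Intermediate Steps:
r = 0 (r = 3*0 = 0)
l(n, u) = -4 (l(n, u) = -(-4*3)*(-2)/6 = -(-2)*(-2) = -1/6*24 = -4)
((-22 + 11)*(-4 + 0))*l(r, 8) = ((-22 + 11)*(-4 + 0))*(-4) = -11*(-4)*(-4) = 44*(-4) = -176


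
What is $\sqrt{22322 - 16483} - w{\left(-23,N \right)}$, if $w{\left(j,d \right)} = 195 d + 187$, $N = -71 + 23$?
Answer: $9173 + \sqrt{5839} \approx 9249.4$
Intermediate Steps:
$N = -48$
$w{\left(j,d \right)} = 187 + 195 d$
$\sqrt{22322 - 16483} - w{\left(-23,N \right)} = \sqrt{22322 - 16483} - \left(187 + 195 \left(-48\right)\right) = \sqrt{5839} - \left(187 - 9360\right) = \sqrt{5839} - -9173 = \sqrt{5839} + 9173 = 9173 + \sqrt{5839}$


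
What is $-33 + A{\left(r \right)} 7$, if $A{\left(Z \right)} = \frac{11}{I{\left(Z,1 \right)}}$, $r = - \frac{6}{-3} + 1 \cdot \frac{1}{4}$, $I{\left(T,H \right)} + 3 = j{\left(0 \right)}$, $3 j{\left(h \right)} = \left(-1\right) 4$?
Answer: $- \frac{660}{13} \approx -50.769$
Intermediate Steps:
$j{\left(h \right)} = - \frac{4}{3}$ ($j{\left(h \right)} = \frac{\left(-1\right) 4}{3} = \frac{1}{3} \left(-4\right) = - \frac{4}{3}$)
$I{\left(T,H \right)} = - \frac{13}{3}$ ($I{\left(T,H \right)} = -3 - \frac{4}{3} = - \frac{13}{3}$)
$r = \frac{9}{4}$ ($r = \left(-6\right) \left(- \frac{1}{3}\right) + 1 \cdot \frac{1}{4} = 2 + \frac{1}{4} = \frac{9}{4} \approx 2.25$)
$A{\left(Z \right)} = - \frac{33}{13}$ ($A{\left(Z \right)} = \frac{11}{- \frac{13}{3}} = 11 \left(- \frac{3}{13}\right) = - \frac{33}{13}$)
$-33 + A{\left(r \right)} 7 = -33 - \frac{231}{13} = - \frac{660}{13}$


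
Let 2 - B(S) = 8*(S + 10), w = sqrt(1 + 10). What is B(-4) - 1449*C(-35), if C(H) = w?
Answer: -46 - 1449*sqrt(11) ≈ -4851.8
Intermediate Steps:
w = sqrt(11) ≈ 3.3166
C(H) = sqrt(11)
B(S) = -78 - 8*S (B(S) = 2 - 8*(S + 10) = 2 - 8*(10 + S) = 2 - (80 + 8*S) = 2 + (-80 - 8*S) = -78 - 8*S)
B(-4) - 1449*C(-35) = (-78 - 8*(-4)) - 1449*sqrt(11) = (-78 + 32) - 1449*sqrt(11) = -46 - 1449*sqrt(11)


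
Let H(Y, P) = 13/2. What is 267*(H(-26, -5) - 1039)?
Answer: -551355/2 ≈ -2.7568e+5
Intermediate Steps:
H(Y, P) = 13/2 (H(Y, P) = 13*(½) = 13/2)
267*(H(-26, -5) - 1039) = 267*(13/2 - 1039) = 267*(-2065/2) = -551355/2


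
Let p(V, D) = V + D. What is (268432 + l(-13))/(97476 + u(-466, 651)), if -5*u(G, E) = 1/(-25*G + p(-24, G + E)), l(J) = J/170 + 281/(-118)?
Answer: 15899662932894/5773714514537 ≈ 2.7538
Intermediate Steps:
p(V, D) = D + V
l(J) = -281/118 + J/170 (l(J) = J*(1/170) + 281*(-1/118) = J/170 - 281/118 = -281/118 + J/170)
u(G, E) = -1/(5*(-24 + E - 24*G)) (u(G, E) = -1/(5*(-25*G + ((G + E) - 24))) = -1/(5*(-25*G + ((E + G) - 24))) = -1/(5*(-25*G + (-24 + E + G))) = -1/(5*(-24 + E - 24*G)))
(268432 + l(-13))/(97476 + u(-466, 651)) = (268432 + (-281/118 + (1/170)*(-13)))/(97476 + 1/(5*(24 - 1*651 + 24*(-466)))) = (268432 + (-281/118 - 13/170))/(97476 + 1/(5*(24 - 651 - 11184))) = (268432 - 12326/5015)/(97476 + (1/5)/(-11811)) = 1346174154/(5015*(97476 + (1/5)*(-1/11811))) = 1346174154/(5015*(97476 - 1/59055)) = 1346174154/(5015*(5756445179/59055)) = (1346174154/5015)*(59055/5756445179) = 15899662932894/5773714514537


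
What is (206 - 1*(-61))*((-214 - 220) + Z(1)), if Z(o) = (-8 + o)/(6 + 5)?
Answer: -1276527/11 ≈ -1.1605e+5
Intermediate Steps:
Z(o) = -8/11 + o/11 (Z(o) = (-8 + o)/11 = (-8 + o)*(1/11) = -8/11 + o/11)
(206 - 1*(-61))*((-214 - 220) + Z(1)) = (206 - 1*(-61))*((-214 - 220) + (-8/11 + (1/11)*1)) = (206 + 61)*(-434 + (-8/11 + 1/11)) = 267*(-434 - 7/11) = 267*(-4781/11) = -1276527/11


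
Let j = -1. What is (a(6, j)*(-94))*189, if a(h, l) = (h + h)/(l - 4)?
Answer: 213192/5 ≈ 42638.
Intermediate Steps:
a(h, l) = 2*h/(-4 + l) (a(h, l) = (2*h)/(-4 + l) = 2*h/(-4 + l))
(a(6, j)*(-94))*189 = ((2*6/(-4 - 1))*(-94))*189 = ((2*6/(-5))*(-94))*189 = ((2*6*(-⅕))*(-94))*189 = -12/5*(-94)*189 = (1128/5)*189 = 213192/5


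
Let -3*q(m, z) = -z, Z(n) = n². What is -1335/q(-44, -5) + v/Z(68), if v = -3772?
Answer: 925013/1156 ≈ 800.18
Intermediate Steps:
q(m, z) = z/3 (q(m, z) = -(-1)*z/3 = z/3)
-1335/q(-44, -5) + v/Z(68) = -1335/((⅓)*(-5)) - 3772/(68²) = -1335/(-5/3) - 3772/4624 = -1335*(-⅗) - 3772*1/4624 = 801 - 943/1156 = 925013/1156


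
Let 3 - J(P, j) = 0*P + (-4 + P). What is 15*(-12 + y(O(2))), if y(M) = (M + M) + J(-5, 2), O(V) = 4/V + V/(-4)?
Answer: 45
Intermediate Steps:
O(V) = 4/V - V/4 (O(V) = 4/V + V*(-¼) = 4/V - V/4)
J(P, j) = 7 - P (J(P, j) = 3 - (0*P + (-4 + P)) = 3 - (0 + (-4 + P)) = 3 - (-4 + P) = 3 + (4 - P) = 7 - P)
y(M) = 12 + 2*M (y(M) = (M + M) + (7 - 1*(-5)) = 2*M + (7 + 5) = 2*M + 12 = 12 + 2*M)
15*(-12 + y(O(2))) = 15*(-12 + (12 + 2*(4/2 - ¼*2))) = 15*(-12 + (12 + 2*(4*(½) - ½))) = 15*(-12 + (12 + 2*(2 - ½))) = 15*(-12 + (12 + 2*(3/2))) = 15*(-12 + (12 + 3)) = 15*(-12 + 15) = 15*3 = 45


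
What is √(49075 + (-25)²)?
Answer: 10*√497 ≈ 222.94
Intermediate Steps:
√(49075 + (-25)²) = √(49075 + 625) = √49700 = 10*√497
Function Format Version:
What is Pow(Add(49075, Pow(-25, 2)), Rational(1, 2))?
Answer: Mul(10, Pow(497, Rational(1, 2))) ≈ 222.94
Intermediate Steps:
Pow(Add(49075, Pow(-25, 2)), Rational(1, 2)) = Pow(Add(49075, 625), Rational(1, 2)) = Pow(49700, Rational(1, 2)) = Mul(10, Pow(497, Rational(1, 2)))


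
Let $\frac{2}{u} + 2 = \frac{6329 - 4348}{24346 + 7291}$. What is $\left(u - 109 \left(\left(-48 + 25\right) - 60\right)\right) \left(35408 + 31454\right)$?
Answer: $\frac{37071936578414}{61293} \approx 6.0483 \cdot 10^{8}$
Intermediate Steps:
$u = - \frac{63274}{61293}$ ($u = \frac{2}{-2 + \frac{6329 - 4348}{24346 + 7291}} = \frac{2}{-2 + \frac{1981}{31637}} = \frac{2}{- \frac{61293}{31637}} = 2 \left(- \frac{31637}{61293}\right) = - \frac{63274}{61293} \approx -1.0323$)
$\left(u - 109 \left(\left(-48 + 25\right) - 60\right)\right) \left(35408 + 31454\right) = \left(- \frac{63274}{61293} - 109 \left(\left(-48 + 25\right) - 60\right)\right) \left(35408 + 31454\right) = \left(- \frac{63274}{61293} - 109 \left(-23 - 60\right)\right) 66862 = \left(- \frac{63274}{61293} - -9047\right) 66862 = \left(- \frac{63274}{61293} + 9047\right) 66862 = \frac{554454497}{61293} \cdot 66862 = \frac{37071936578414}{61293}$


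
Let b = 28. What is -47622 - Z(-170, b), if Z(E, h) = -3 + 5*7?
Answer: -47654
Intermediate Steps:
Z(E, h) = 32 (Z(E, h) = -3 + 35 = 32)
-47622 - Z(-170, b) = -47622 - 1*32 = -47622 - 32 = -47654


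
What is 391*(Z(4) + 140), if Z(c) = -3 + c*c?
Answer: 59823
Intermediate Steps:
Z(c) = -3 + c²
391*(Z(4) + 140) = 391*((-3 + 4²) + 140) = 391*((-3 + 16) + 140) = 391*(13 + 140) = 391*153 = 59823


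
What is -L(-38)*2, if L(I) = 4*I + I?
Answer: 380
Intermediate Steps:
L(I) = 5*I
-L(-38)*2 = -5*(-38)*2 = -(-190)*2 = -1*(-380) = 380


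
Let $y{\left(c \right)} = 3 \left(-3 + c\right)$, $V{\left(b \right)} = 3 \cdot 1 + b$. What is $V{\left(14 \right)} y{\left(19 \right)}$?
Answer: $816$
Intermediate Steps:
$V{\left(b \right)} = 3 + b$
$y{\left(c \right)} = -9 + 3 c$
$V{\left(14 \right)} y{\left(19 \right)} = \left(3 + 14\right) \left(-9 + 3 \cdot 19\right) = 17 \left(-9 + 57\right) = 17 \cdot 48 = 816$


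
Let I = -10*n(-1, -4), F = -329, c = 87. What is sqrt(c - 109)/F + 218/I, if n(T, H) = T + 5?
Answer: -109/20 - I*sqrt(22)/329 ≈ -5.45 - 0.014257*I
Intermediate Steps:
n(T, H) = 5 + T
I = -40 (I = -10*(5 - 1) = -10*4 = -40)
sqrt(c - 109)/F + 218/I = sqrt(87 - 109)/(-329) + 218/(-40) = sqrt(-22)*(-1/329) + 218*(-1/40) = (I*sqrt(22))*(-1/329) - 109/20 = -I*sqrt(22)/329 - 109/20 = -109/20 - I*sqrt(22)/329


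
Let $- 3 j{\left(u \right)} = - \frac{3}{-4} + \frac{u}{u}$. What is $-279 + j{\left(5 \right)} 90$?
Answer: $- \frac{663}{2} \approx -331.5$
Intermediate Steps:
$j{\left(u \right)} = - \frac{7}{12}$ ($j{\left(u \right)} = - \frac{- \frac{3}{-4} + \frac{u}{u}}{3} = - \frac{\left(-3\right) \left(- \frac{1}{4}\right) + 1}{3} = - \frac{\frac{3}{4} + 1}{3} = \left(- \frac{1}{3}\right) \frac{7}{4} = - \frac{7}{12}$)
$-279 + j{\left(5 \right)} 90 = -279 - \frac{105}{2} = - \frac{663}{2}$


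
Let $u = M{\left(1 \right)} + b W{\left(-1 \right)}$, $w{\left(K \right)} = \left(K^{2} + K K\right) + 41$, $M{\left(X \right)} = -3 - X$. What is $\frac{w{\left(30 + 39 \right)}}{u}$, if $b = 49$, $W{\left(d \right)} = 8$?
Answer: $\frac{9563}{388} \approx 24.647$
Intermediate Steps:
$w{\left(K \right)} = 41 + 2 K^{2}$ ($w{\left(K \right)} = \left(K^{2} + K^{2}\right) + 41 = 2 K^{2} + 41 = 41 + 2 K^{2}$)
$u = 388$ ($u = \left(-3 - 1\right) + 49 \cdot 8 = \left(-3 - 1\right) + 392 = -4 + 392 = 388$)
$\frac{w{\left(30 + 39 \right)}}{u} = \frac{41 + 2 \left(30 + 39\right)^{2}}{388} = \left(41 + 2 \cdot 69^{2}\right) \frac{1}{388} = \left(41 + 2 \cdot 4761\right) \frac{1}{388} = \left(41 + 9522\right) \frac{1}{388} = 9563 \cdot \frac{1}{388} = \frac{9563}{388}$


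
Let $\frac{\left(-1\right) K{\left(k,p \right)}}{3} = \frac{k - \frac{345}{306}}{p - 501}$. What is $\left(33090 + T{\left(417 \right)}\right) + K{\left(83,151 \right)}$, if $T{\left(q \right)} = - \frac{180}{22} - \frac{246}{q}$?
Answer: $\frac{85989860697}{2599300} \approx 33082.0$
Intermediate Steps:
$T{\left(q \right)} = - \frac{90}{11} - \frac{246}{q}$ ($T{\left(q \right)} = \left(-180\right) \frac{1}{22} - \frac{246}{q} = - \frac{90}{11} - \frac{246}{q}$)
$K{\left(k,p \right)} = - \frac{3 \left(- \frac{115}{102} + k\right)}{-501 + p}$ ($K{\left(k,p \right)} = - 3 \frac{k - \frac{345}{306}}{p - 501} = - 3 \frac{k - \frac{115}{102}}{-501 + p} = - 3 \frac{- \frac{115}{102} + k}{-501 + p} = - \frac{3 \left(- \frac{115}{102} + k\right)}{-501 + p}$)
$\left(33090 + T{\left(417 \right)}\right) + K{\left(83,151 \right)} = \left(33090 - \left(\frac{90}{11} + \frac{246}{417}\right)\right) + \frac{115 - 8466}{34 \left(-501 + 151\right)} = \left(33090 - \frac{13412}{1529}\right) + \frac{115 - 8466}{34 \left(-350\right)} = \left(33090 - \frac{13412}{1529}\right) + \frac{1}{34} \left(- \frac{1}{350}\right) \left(-8351\right) = \left(33090 - \frac{13412}{1529}\right) + \frac{1193}{1700} = \frac{50581198}{1529} + \frac{1193}{1700} = \frac{85989860697}{2599300}$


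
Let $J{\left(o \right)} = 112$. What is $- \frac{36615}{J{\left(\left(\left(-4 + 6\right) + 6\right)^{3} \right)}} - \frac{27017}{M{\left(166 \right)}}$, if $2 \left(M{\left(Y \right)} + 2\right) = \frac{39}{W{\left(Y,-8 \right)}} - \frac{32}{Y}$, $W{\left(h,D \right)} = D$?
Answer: $\frac{3797941597}{674352} \approx 5632.0$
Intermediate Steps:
$M{\left(Y \right)} = - \frac{71}{16} - \frac{16}{Y}$ ($M{\left(Y \right)} = -2 + \frac{\frac{39}{-8} - \frac{32}{Y}}{2} = -2 + \frac{39 \left(- \frac{1}{8}\right) - \frac{32}{Y}}{2} = -2 + \frac{- \frac{39}{8} - \frac{32}{Y}}{2} = -2 - \left(\frac{39}{16} + \frac{16}{Y}\right) = - \frac{71}{16} - \frac{16}{Y}$)
$- \frac{36615}{J{\left(\left(\left(-4 + 6\right) + 6\right)^{3} \right)}} - \frac{27017}{M{\left(166 \right)}} = - \frac{36615}{112} - \frac{27017}{- \frac{71}{16} - \frac{16}{166}} = \left(-36615\right) \frac{1}{112} - \frac{27017}{- \frac{71}{16} - \frac{8}{83}} = - \frac{36615}{112} - \frac{27017}{- \frac{71}{16} - \frac{8}{83}} = - \frac{36615}{112} - \frac{27017}{- \frac{6021}{1328}} = - \frac{36615}{112} - - \frac{35878576}{6021} = - \frac{36615}{112} + \frac{35878576}{6021} = \frac{3797941597}{674352}$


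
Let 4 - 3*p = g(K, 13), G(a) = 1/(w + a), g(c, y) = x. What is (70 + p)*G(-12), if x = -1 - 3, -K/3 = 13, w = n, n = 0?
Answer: -109/18 ≈ -6.0556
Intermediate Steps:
w = 0
K = -39 (K = -3*13 = -39)
x = -4
g(c, y) = -4
G(a) = 1/a (G(a) = 1/(0 + a) = 1/a)
p = 8/3 (p = 4/3 - ⅓*(-4) = 4/3 + 4/3 = 8/3 ≈ 2.6667)
(70 + p)*G(-12) = (70 + 8/3)/(-12) = (218/3)*(-1/12) = -109/18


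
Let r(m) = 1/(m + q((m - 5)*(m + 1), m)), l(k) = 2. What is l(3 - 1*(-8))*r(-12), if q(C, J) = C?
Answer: 2/175 ≈ 0.011429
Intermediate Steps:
r(m) = 1/(m + (1 + m)*(-5 + m)) (r(m) = 1/(m + (m - 5)*(m + 1)) = 1/(m + (-5 + m)*(1 + m)) = 1/(m + (1 + m)*(-5 + m)))
l(3 - 1*(-8))*r(-12) = 2/(-5 + (-12)² - 3*(-12)) = 2/(-5 + 144 + 36) = 2/175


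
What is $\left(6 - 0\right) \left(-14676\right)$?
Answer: $-88056$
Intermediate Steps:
$\left(6 - 0\right) \left(-14676\right) = \left(6 + 0\right) \left(-14676\right) = 6 \left(-14676\right) = -88056$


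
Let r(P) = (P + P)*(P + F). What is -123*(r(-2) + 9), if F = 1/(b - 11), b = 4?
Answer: -15129/7 ≈ -2161.3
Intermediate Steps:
F = -⅐ (F = 1/(4 - 11) = 1/(-7) = -⅐ ≈ -0.14286)
r(P) = 2*P*(-⅐ + P) (r(P) = (P + P)*(P - ⅐) = (2*P)*(-⅐ + P) = 2*P*(-⅐ + P))
-123*(r(-2) + 9) = -123*((2/7)*(-2)*(-1 + 7*(-2)) + 9) = -123*((2/7)*(-2)*(-1 - 14) + 9) = -123*((2/7)*(-2)*(-15) + 9) = -123*(60/7 + 9) = -123*123/7 = -15129/7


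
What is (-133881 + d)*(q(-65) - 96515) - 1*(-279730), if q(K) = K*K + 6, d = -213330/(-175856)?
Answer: 271592929308973/21982 ≈ 1.2355e+10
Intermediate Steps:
d = 106665/87928 (d = -213330*(-1/175856) = 106665/87928 ≈ 1.2131)
q(K) = 6 + K**2 (q(K) = K**2 + 6 = 6 + K**2)
(-133881 + d)*(q(-65) - 96515) - 1*(-279730) = (-133881 + 106665/87928)*((6 + (-65)**2) - 96515) - 1*(-279730) = -11771781903*((6 + 4225) - 96515)/87928 + 279730 = -11771781903*(4231 - 96515)/87928 + 279730 = -11771781903/87928*(-92284) + 279730 = 271586780284113/21982 + 279730 = 271592929308973/21982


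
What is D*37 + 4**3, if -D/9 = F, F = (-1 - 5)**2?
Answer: -11924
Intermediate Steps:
F = 36 (F = (-6)**2 = 36)
D = -324 (D = -9*36 = -324)
D*37 + 4**3 = -324*37 + 4**3 = -11988 + 64 = -11924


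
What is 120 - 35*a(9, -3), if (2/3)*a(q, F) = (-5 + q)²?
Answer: -720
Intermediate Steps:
a(q, F) = 3*(-5 + q)²/2
120 - 35*a(9, -3) = 120 - 105*(-5 + 9)²/2 = 120 - 105*4²/2 = 120 - 105*16/2 = 120 - 35*24 = 120 - 840 = -720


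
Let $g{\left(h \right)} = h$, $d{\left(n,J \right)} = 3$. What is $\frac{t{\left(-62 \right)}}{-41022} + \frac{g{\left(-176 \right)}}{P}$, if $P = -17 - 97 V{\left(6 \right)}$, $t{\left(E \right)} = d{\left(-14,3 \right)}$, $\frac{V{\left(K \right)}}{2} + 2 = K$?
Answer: $\frac{2405831}{10843482} \approx 0.22187$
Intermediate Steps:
$V{\left(K \right)} = -4 + 2 K$
$t{\left(E \right)} = 3$
$P = -793$ ($P = -17 - 97 \left(-4 + 2 \cdot 6\right) = -17 - 97 \left(-4 + 12\right) = -17 - 776 = -793$)
$\frac{t{\left(-62 \right)}}{-41022} + \frac{g{\left(-176 \right)}}{P} = \frac{3}{-41022} - \frac{176}{-793} = 3 \left(- \frac{1}{41022}\right) - - \frac{176}{793} = - \frac{1}{13674} + \frac{176}{793} = \frac{2405831}{10843482}$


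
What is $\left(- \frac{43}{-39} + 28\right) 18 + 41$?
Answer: $\frac{7343}{13} \approx 564.85$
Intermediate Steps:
$\left(- \frac{43}{-39} + 28\right) 18 + 41 = \left(\left(-43\right) \left(- \frac{1}{39}\right) + 28\right) 18 + 41 = \left(\frac{43}{39} + 28\right) 18 + 41 = \frac{1135}{39} \cdot 18 + 41 = \frac{6810}{13} + 41 = \frac{7343}{13}$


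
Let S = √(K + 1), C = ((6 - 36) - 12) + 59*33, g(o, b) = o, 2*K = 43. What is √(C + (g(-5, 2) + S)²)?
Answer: √(7810 - 60*√10)/2 ≈ 43.647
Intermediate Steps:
K = 43/2 (K = (½)*43 = 43/2 ≈ 21.500)
C = 1905 (C = (-30 - 12) + 1947 = -42 + 1947 = 1905)
S = 3*√10/2 (S = √(43/2 + 1) = √(45/2) = 3*√10/2 ≈ 4.7434)
√(C + (g(-5, 2) + S)²) = √(1905 + (-5 + 3*√10/2)²)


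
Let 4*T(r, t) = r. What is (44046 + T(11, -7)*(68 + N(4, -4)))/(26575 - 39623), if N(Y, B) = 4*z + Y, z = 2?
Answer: -22133/6524 ≈ -3.3926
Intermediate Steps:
N(Y, B) = 8 + Y (N(Y, B) = 4*2 + Y = 8 + Y)
T(r, t) = r/4
(44046 + T(11, -7)*(68 + N(4, -4)))/(26575 - 39623) = (44046 + ((1/4)*11)*(68 + (8 + 4)))/(26575 - 39623) = (44046 + 11*(68 + 12)/4)/(-13048) = (44046 + (11/4)*80)*(-1/13048) = (44046 + 220)*(-1/13048) = 44266*(-1/13048) = -22133/6524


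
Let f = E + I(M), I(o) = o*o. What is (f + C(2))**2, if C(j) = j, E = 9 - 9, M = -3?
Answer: 121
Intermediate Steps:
I(o) = o**2
E = 0
f = 9 (f = 0 + (-3)**2 = 0 + 9 = 9)
(f + C(2))**2 = (9 + 2)**2 = 11**2 = 121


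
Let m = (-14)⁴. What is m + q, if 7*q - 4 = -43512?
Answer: 225404/7 ≈ 32201.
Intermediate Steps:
q = -43508/7 (q = 4/7 + (⅐)*(-43512) = 4/7 - 6216 = -43508/7 ≈ -6215.4)
m = 38416
m + q = 38416 - 43508/7 = 225404/7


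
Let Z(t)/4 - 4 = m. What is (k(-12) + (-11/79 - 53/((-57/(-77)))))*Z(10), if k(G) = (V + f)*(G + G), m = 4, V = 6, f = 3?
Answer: -41461568/4503 ≈ -9207.5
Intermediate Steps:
Z(t) = 32 (Z(t) = 16 + 4*4 = 16 + 16 = 32)
k(G) = 18*G (k(G) = (6 + 3)*(G + G) = 9*(2*G) = 18*G)
(k(-12) + (-11/79 - 53/((-57/(-77)))))*Z(10) = (18*(-12) + (-11/79 - 53/((-57/(-77)))))*32 = (-216 + (-11*1/79 - 53/((-57*(-1/77)))))*32 = (-216 + (-11/79 - 53/57/77))*32 = (-216 + (-11/79 - 53*77/57))*32 = (-216 + (-11/79 - 4081/57))*32 = (-216 - 323026/4503)*32 = -1295674/4503*32 = -41461568/4503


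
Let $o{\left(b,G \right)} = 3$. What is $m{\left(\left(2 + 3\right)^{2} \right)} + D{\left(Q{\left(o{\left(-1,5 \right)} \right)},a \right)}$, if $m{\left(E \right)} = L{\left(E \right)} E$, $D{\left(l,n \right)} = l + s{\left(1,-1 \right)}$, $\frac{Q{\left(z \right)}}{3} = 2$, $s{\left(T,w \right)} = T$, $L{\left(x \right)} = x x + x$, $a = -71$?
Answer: $16257$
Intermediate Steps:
$L{\left(x \right)} = x + x^{2}$ ($L{\left(x \right)} = x^{2} + x = x + x^{2}$)
$Q{\left(z \right)} = 6$ ($Q{\left(z \right)} = 3 \cdot 2 = 6$)
$D{\left(l,n \right)} = 1 + l$ ($D{\left(l,n \right)} = l + 1 = 1 + l$)
$m{\left(E \right)} = E^{2} \left(1 + E\right)$ ($m{\left(E \right)} = E \left(1 + E\right) E = E^{2} \left(1 + E\right)$)
$m{\left(\left(2 + 3\right)^{2} \right)} + D{\left(Q{\left(o{\left(-1,5 \right)} \right)},a \right)} = \left(\left(2 + 3\right)^{2}\right)^{2} \left(1 + \left(2 + 3\right)^{2}\right) + \left(1 + 6\right) = \left(5^{2}\right)^{2} \left(1 + 5^{2}\right) + 7 = 25^{2} \left(1 + 25\right) + 7 = 625 \cdot 26 + 7 = 16250 + 7 = 16257$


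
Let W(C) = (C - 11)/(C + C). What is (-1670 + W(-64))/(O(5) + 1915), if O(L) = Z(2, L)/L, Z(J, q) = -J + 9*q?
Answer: -1068425/1231104 ≈ -0.86786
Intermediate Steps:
O(L) = (-2 + 9*L)/L (O(L) = (-1*2 + 9*L)/L = (-2 + 9*L)/L)
W(C) = (-11 + C)/(2*C) (W(C) = (-11 + C)/((2*C)) = (-11 + C)*(1/(2*C)) = (-11 + C)/(2*C))
(-1670 + W(-64))/(O(5) + 1915) = (-1670 + (1/2)*(-11 - 64)/(-64))/((9 - 2/5) + 1915) = (-1670 + (1/2)*(-1/64)*(-75))/((9 - 2*1/5) + 1915) = (-1670 + 75/128)/((9 - 2/5) + 1915) = -213685/(128*(43/5 + 1915)) = -213685/(128*9618/5) = -213685/128*5/9618 = -1068425/1231104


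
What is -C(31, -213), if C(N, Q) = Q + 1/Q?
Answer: 45370/213 ≈ 213.00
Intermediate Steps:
-C(31, -213) = -(-213 + 1/(-213)) = -(-213 - 1/213) = -1*(-45370/213) = 45370/213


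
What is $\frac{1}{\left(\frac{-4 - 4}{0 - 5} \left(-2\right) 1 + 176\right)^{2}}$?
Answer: $\frac{25}{746496} \approx 3.349 \cdot 10^{-5}$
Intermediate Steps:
$\frac{1}{\left(\frac{-4 - 4}{0 - 5} \left(-2\right) 1 + 176\right)^{2}} = \frac{1}{\left(- \frac{8}{-5} \left(-2\right) 1 + 176\right)^{2}} = \frac{1}{\left(\left(-8\right) \left(- \frac{1}{5}\right) \left(-2\right) 1 + 176\right)^{2}} = \frac{1}{\left(\frac{8}{5} \left(-2\right) 1 + 176\right)^{2}} = \frac{1}{\left(\left(- \frac{16}{5}\right) 1 + 176\right)^{2}} = \frac{1}{\left(- \frac{16}{5} + 176\right)^{2}} = \frac{1}{\left(\frac{864}{5}\right)^{2}} = \frac{1}{\frac{746496}{25}} = \frac{25}{746496}$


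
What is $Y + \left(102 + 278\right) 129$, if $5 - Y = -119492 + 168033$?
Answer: $484$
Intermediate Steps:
$Y = -48536$ ($Y = 5 - \left(-119492 + 168033\right) = 5 - 48541 = -48536$)
$Y + \left(102 + 278\right) 129 = -48536 + \left(102 + 278\right) 129 = -48536 + 380 \cdot 129 = -48536 + 49020 = 484$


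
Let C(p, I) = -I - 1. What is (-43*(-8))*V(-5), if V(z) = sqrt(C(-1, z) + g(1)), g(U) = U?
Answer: 344*sqrt(5) ≈ 769.21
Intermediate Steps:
C(p, I) = -1 - I
V(z) = sqrt(-z) (V(z) = sqrt((-1 - z) + 1) = sqrt(-z))
(-43*(-8))*V(-5) = (-43*(-8))*sqrt(-1*(-5)) = 344*sqrt(5)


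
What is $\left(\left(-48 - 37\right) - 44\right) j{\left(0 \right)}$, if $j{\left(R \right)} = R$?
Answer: $0$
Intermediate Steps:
$\left(\left(-48 - 37\right) - 44\right) j{\left(0 \right)} = \left(\left(-48 - 37\right) - 44\right) 0 = \left(-85 - 44\right) 0 = \left(-129\right) 0 = 0$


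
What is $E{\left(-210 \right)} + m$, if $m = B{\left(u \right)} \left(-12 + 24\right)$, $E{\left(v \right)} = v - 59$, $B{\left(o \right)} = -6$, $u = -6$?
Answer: $-341$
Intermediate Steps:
$E{\left(v \right)} = -59 + v$ ($E{\left(v \right)} = v - 59 = -59 + v$)
$m = -72$ ($m = - 6 \left(-12 + 24\right) = \left(-6\right) 12 = -72$)
$E{\left(-210 \right)} + m = \left(-59 - 210\right) - 72 = -269 - 72 = -341$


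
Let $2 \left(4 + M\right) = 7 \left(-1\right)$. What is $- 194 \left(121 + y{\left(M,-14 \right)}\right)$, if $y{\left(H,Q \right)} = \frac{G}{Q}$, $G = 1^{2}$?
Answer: $- \frac{164221}{7} \approx -23460.0$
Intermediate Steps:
$M = - \frac{15}{2}$ ($M = -4 + \frac{7 \left(-1\right)}{2} = -4 + \frac{1}{2} \left(-7\right) = -4 - \frac{7}{2} = - \frac{15}{2} \approx -7.5$)
$G = 1$
$y{\left(H,Q \right)} = \frac{1}{Q}$ ($y{\left(H,Q \right)} = 1 \frac{1}{Q} = \frac{1}{Q}$)
$- 194 \left(121 + y{\left(M,-14 \right)}\right) = - 194 \left(121 + \frac{1}{-14}\right) = - 194 \left(121 - \frac{1}{14}\right) = \left(-194\right) \frac{1693}{14} = - \frac{164221}{7}$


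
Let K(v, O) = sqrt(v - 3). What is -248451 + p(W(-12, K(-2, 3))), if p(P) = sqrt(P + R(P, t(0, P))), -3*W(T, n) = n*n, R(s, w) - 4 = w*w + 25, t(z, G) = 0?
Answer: -248451 + 2*sqrt(69)/3 ≈ -2.4845e+5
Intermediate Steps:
R(s, w) = 29 + w**2 (R(s, w) = 4 + (w*w + 25) = 4 + (w**2 + 25) = 4 + (25 + w**2) = 29 + w**2)
K(v, O) = sqrt(-3 + v)
W(T, n) = -n**2/3 (W(T, n) = -n*n/3 = -n**2/3)
p(P) = sqrt(29 + P) (p(P) = sqrt(P + (29 + 0**2)) = sqrt(P + (29 + 0)) = sqrt(P + 29) = sqrt(29 + P))
-248451 + p(W(-12, K(-2, 3))) = -248451 + sqrt(29 - (sqrt(-3 - 2))**2/3) = -248451 + sqrt(29 - (sqrt(-5))**2/3) = -248451 + sqrt(29 - (I*sqrt(5))**2/3) = -248451 + sqrt(29 - 1/3*(-5)) = -248451 + sqrt(29 + 5/3) = -248451 + sqrt(92/3) = -248451 + 2*sqrt(69)/3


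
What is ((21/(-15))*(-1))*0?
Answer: 0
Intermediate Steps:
((21/(-15))*(-1))*0 = ((21*(-1/15))*(-1))*0 = -7/5*(-1)*0 = (7/5)*0 = 0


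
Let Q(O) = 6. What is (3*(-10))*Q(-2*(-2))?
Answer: -180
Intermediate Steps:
(3*(-10))*Q(-2*(-2)) = (3*(-10))*6 = -30*6 = -180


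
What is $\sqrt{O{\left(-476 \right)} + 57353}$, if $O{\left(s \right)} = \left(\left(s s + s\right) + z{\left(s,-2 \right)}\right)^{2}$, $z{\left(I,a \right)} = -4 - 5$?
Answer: $9 \sqrt{631076514} \approx 2.2609 \cdot 10^{5}$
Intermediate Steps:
$z{\left(I,a \right)} = -9$ ($z{\left(I,a \right)} = -4 - 5 = -9$)
$O{\left(s \right)} = \left(-9 + s + s^{2}\right)^{2}$ ($O{\left(s \right)} = \left(\left(s s + s\right) - 9\right)^{2} = \left(\left(s^{2} + s\right) - 9\right)^{2} = \left(\left(s + s^{2}\right) - 9\right)^{2} = \left(-9 + s + s^{2}\right)^{2}$)
$\sqrt{O{\left(-476 \right)} + 57353} = \sqrt{\left(-9 - 476 + \left(-476\right)^{2}\right)^{2} + 57353} = \sqrt{\left(-9 - 476 + 226576\right)^{2} + 57353} = \sqrt{226091^{2} + 57353} = \sqrt{51117140281 + 57353} = \sqrt{51117197634} = 9 \sqrt{631076514}$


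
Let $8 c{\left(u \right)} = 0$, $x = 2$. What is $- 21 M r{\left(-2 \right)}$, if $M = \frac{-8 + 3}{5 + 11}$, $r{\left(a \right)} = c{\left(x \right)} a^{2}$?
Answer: $0$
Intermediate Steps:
$c{\left(u \right)} = 0$ ($c{\left(u \right)} = \frac{1}{8} \cdot 0 = 0$)
$r{\left(a \right)} = 0$ ($r{\left(a \right)} = 0 a^{2} = 0$)
$M = - \frac{5}{16} \approx -0.3125$
$- 21 M r{\left(-2 \right)} = \left(-21\right) \left(- \frac{5}{16}\right) 0 = \frac{105}{16} \cdot 0 = 0$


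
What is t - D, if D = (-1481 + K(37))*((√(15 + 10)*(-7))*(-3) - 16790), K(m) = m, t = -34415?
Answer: -24127555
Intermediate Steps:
D = 24093140 (D = (-1481 + 37)*((√(15 + 10)*(-7))*(-3) - 16790) = -1444*((√25*(-7))*(-3) - 16790) = -1444*((5*(-7))*(-3) - 16790) = -1444*(-35*(-3) - 16790) = -1444*(105 - 16790) = -1444*(-16685) = 24093140)
t - D = -34415 - 1*24093140 = -34415 - 24093140 = -24127555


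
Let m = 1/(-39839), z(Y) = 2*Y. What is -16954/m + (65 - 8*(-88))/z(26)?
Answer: 35122381881/52 ≈ 6.7543e+8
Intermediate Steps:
m = -1/39839 ≈ -2.5101e-5
-16954/m + (65 - 8*(-88))/z(26) = -16954/(-1/39839) + (65 - 8*(-88))/((2*26)) = -16954*(-39839) + (65 + 704)/52 = 675430406 + 769*(1/52) = 675430406 + 769/52 = 35122381881/52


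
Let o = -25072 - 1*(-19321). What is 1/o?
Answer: -1/5751 ≈ -0.00017388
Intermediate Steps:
o = -5751 (o = -25072 + 19321 = -5751)
1/o = 1/(-5751) = -1/5751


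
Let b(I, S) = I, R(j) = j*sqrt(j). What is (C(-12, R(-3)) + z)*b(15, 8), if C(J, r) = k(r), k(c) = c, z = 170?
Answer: 2550 - 45*I*sqrt(3) ≈ 2550.0 - 77.942*I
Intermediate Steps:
R(j) = j**(3/2)
C(J, r) = r
(C(-12, R(-3)) + z)*b(15, 8) = ((-3)**(3/2) + 170)*15 = (-3*I*sqrt(3) + 170)*15 = (170 - 3*I*sqrt(3))*15 = 2550 - 45*I*sqrt(3)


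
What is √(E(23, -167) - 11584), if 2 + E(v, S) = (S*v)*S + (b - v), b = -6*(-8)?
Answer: √629886 ≈ 793.65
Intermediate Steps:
b = 48
E(v, S) = 46 - v + v*S² (E(v, S) = -2 + ((S*v)*S + (48 - v)) = -2 + (v*S² + (48 - v)) = -2 + (48 - v + v*S²) = 46 - v + v*S²)
√(E(23, -167) - 11584) = √((46 - 1*23 + 23*(-167)²) - 11584) = √((46 - 23 + 23*27889) - 11584) = √((46 - 23 + 641447) - 11584) = √(641470 - 11584) = √629886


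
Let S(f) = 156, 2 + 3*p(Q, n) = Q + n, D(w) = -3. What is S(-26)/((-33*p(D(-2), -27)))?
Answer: 39/88 ≈ 0.44318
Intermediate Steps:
p(Q, n) = -⅔ + Q/3 + n/3 (p(Q, n) = -⅔ + (Q + n)/3 = -⅔ + (Q/3 + n/3) = -⅔ + Q/3 + n/3)
S(-26)/((-33*p(D(-2), -27))) = 156/((-33*(-⅔ + (⅓)*(-3) + (⅓)*(-27)))) = 156/((-33*(-⅔ - 1 - 9))) = 156/((-33*(-32/3))) = 156/352 = 156*(1/352) = 39/88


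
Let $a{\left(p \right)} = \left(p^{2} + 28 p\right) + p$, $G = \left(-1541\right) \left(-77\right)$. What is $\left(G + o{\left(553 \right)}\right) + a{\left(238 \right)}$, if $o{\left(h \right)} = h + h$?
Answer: $183309$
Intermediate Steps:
$G = 118657$
$a{\left(p \right)} = p^{2} + 29 p$
$o{\left(h \right)} = 2 h$
$\left(G + o{\left(553 \right)}\right) + a{\left(238 \right)} = \left(118657 + 2 \cdot 553\right) + 238 \left(29 + 238\right) = \left(118657 + 1106\right) + 238 \cdot 267 = 119763 + 63546 = 183309$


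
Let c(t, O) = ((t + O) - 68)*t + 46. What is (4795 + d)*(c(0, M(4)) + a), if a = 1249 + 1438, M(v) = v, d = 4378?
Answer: 25069809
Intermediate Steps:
a = 2687
c(t, O) = 46 + t*(-68 + O + t) (c(t, O) = ((O + t) - 68)*t + 46 = (-68 + O + t)*t + 46 = t*(-68 + O + t) + 46 = 46 + t*(-68 + O + t))
(4795 + d)*(c(0, M(4)) + a) = (4795 + 4378)*((46 + 0² - 68*0 + 4*0) + 2687) = 9173*((46 + 0 + 0 + 0) + 2687) = 9173*(46 + 2687) = 9173*2733 = 25069809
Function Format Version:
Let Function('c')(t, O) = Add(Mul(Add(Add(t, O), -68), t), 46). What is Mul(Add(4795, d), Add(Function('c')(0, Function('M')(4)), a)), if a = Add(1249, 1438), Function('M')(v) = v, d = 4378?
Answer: 25069809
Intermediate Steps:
a = 2687
Function('c')(t, O) = Add(46, Mul(t, Add(-68, O, t))) (Function('c')(t, O) = Add(Mul(Add(Add(O, t), -68), t), 46) = Add(Mul(Add(-68, O, t), t), 46) = Add(Mul(t, Add(-68, O, t)), 46) = Add(46, Mul(t, Add(-68, O, t))))
Mul(Add(4795, d), Add(Function('c')(0, Function('M')(4)), a)) = Mul(Add(4795, 4378), Add(Add(46, Pow(0, 2), Mul(-68, 0), Mul(4, 0)), 2687)) = Mul(9173, Add(Add(46, 0, 0, 0), 2687)) = Mul(9173, Add(46, 2687)) = Mul(9173, 2733) = 25069809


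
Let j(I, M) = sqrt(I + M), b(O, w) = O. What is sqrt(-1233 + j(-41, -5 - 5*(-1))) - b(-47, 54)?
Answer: 47 + sqrt(-1233 + I*sqrt(41)) ≈ 47.091 + 35.114*I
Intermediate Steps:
sqrt(-1233 + j(-41, -5 - 5*(-1))) - b(-47, 54) = sqrt(-1233 + sqrt(-41 + (-5 - 5*(-1)))) - 1*(-47) = sqrt(-1233 + sqrt(-41 + (-5 + 5))) + 47 = sqrt(-1233 + sqrt(-41 + 0)) + 47 = sqrt(-1233 + sqrt(-41)) + 47 = sqrt(-1233 + I*sqrt(41)) + 47 = 47 + sqrt(-1233 + I*sqrt(41))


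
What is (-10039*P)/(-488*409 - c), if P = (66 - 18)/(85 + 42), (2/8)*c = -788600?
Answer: -20078/15635859 ≈ -0.0012841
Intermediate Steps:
c = -3154400 (c = 4*(-788600) = -3154400)
P = 48/127 ≈ 0.37795
(-10039*P)/(-488*409 - c) = (-10039*48/127)/(-488*409 - 1*(-3154400)) = -481872/(127*(-199592 + 3154400)) = -481872/127/2954808 = -481872/127*1/2954808 = -20078/15635859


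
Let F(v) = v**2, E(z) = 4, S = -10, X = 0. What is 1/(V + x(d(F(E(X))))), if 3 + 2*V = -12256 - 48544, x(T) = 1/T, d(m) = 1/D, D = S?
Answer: -2/60823 ≈ -3.2882e-5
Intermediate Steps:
D = -10
d(m) = -1/10 (d(m) = 1/(-10) = -1/10)
V = -60803/2 (V = -3/2 + (-12256 - 48544)/2 = -3/2 + (1/2)*(-60800) = -3/2 - 30400 = -60803/2 ≈ -30402.)
1/(V + x(d(F(E(X))))) = 1/(-60803/2 + 1/(-1/10)) = 1/(-60803/2 - 10) = 1/(-60823/2) = -2/60823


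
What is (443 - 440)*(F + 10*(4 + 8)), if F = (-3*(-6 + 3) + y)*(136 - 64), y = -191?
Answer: -38952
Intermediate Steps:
F = -13104 (F = (-3*(-6 + 3) - 191)*(136 - 64) = (-3*(-3) - 191)*72 = (9 - 191)*72 = -182*72 = -13104)
(443 - 440)*(F + 10*(4 + 8)) = (443 - 440)*(-13104 + 10*(4 + 8)) = 3*(-13104 + 10*12) = 3*(-13104 + 120) = 3*(-12984) = -38952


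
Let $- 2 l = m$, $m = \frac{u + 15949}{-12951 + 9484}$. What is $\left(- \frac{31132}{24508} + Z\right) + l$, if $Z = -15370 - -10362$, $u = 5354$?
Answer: $- \frac{212686410785}{42484618} \approx -5006.2$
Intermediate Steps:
$Z = -5008$ ($Z = -15370 + 10362 = -5008$)
$m = - \frac{21303}{3467}$ ($m = \frac{5354 + 15949}{-12951 + 9484} = \frac{21303}{-3467} = 21303 \left(- \frac{1}{3467}\right) = - \frac{21303}{3467} \approx -6.1445$)
$l = \frac{21303}{6934}$ ($l = \left(- \frac{1}{2}\right) \left(- \frac{21303}{3467}\right) = \frac{21303}{6934} \approx 3.0723$)
$\left(- \frac{31132}{24508} + Z\right) + l = \left(- \frac{31132}{24508} - 5008\right) + \frac{21303}{6934} = \left(\left(-31132\right) \frac{1}{24508} - 5008\right) + \frac{21303}{6934} = \left(- \frac{7783}{6127} - 5008\right) + \frac{21303}{6934} = - \frac{30691799}{6127} + \frac{21303}{6934} = - \frac{212686410785}{42484618}$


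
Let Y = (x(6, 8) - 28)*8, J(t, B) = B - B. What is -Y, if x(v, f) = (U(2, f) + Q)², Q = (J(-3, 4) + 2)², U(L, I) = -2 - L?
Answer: 224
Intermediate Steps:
J(t, B) = 0
Q = 4 (Q = (0 + 2)² = 2² = 4)
x(v, f) = 0 (x(v, f) = ((-2 - 1*2) + 4)² = ((-2 - 2) + 4)² = (-4 + 4)² = 0² = 0)
Y = -224 (Y = (0 - 28)*8 = -28*8 = -224)
-Y = -1*(-224) = 224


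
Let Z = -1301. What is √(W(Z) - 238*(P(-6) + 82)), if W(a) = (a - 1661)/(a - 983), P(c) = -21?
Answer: 5*I*√757286466/1142 ≈ 120.49*I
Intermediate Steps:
W(a) = (-1661 + a)/(-983 + a)
√(W(Z) - 238*(P(-6) + 82)) = √((-1661 - 1301)/(-983 - 1301) - 238*(-21 + 82)) = √(-2962/(-2284) - 238*61) = √(-1/2284*(-2962) - 14518) = √(1481/1142 - 14518) = √(-16578075/1142) = 5*I*√757286466/1142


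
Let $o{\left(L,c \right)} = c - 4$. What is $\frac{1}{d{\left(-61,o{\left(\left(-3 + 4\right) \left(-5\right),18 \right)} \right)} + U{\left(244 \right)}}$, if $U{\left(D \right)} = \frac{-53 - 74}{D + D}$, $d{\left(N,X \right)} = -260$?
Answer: $- \frac{488}{127007} \approx -0.0038423$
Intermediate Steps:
$o{\left(L,c \right)} = -4 + c$
$U{\left(D \right)} = - \frac{127}{2 D}$
$\frac{1}{d{\left(-61,o{\left(\left(-3 + 4\right) \left(-5\right),18 \right)} \right)} + U{\left(244 \right)}} = \frac{1}{-260 - \frac{127}{2 \cdot 244}} = \frac{1}{-260 - \frac{127}{488}} = \frac{1}{- \frac{127007}{488}} = - \frac{488}{127007}$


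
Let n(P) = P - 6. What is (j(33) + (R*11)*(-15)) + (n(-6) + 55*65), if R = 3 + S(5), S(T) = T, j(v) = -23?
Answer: 2220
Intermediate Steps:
n(P) = -6 + P
R = 8 (R = 3 + 5 = 8)
(j(33) + (R*11)*(-15)) + (n(-6) + 55*65) = (-23 + (8*11)*(-15)) + ((-6 - 6) + 55*65) = (-23 + 88*(-15)) + (-12 + 3575) = (-23 - 1320) + 3563 = -1343 + 3563 = 2220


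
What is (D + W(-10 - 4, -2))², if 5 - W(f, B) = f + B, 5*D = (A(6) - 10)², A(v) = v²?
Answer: 609961/25 ≈ 24398.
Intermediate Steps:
D = 676/5 (D = (6² - 10)²/5 = (36 - 10)²/5 = (⅕)*26² = (⅕)*676 = 676/5 ≈ 135.20)
W(f, B) = 5 - B - f (W(f, B) = 5 - (f + B) = 5 - (B + f) = 5 + (-B - f) = 5 - B - f)
(D + W(-10 - 4, -2))² = (676/5 + (5 - 1*(-2) - (-10 - 4)))² = (676/5 + (5 + 2 - 1*(-14)))² = (676/5 + (5 + 2 + 14))² = (676/5 + 21)² = (781/5)² = 609961/25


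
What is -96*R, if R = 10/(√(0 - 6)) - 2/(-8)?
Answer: -24 + 160*I*√6 ≈ -24.0 + 391.92*I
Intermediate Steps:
R = ¼ - 5*I*√6/3 (R = 10/(√(-6)) - 2*(-⅛) = 10/((I*√6)) + ¼ = 10*(-I*√6/6) + ¼ = -5*I*√6/3 + ¼ = ¼ - 5*I*√6/3 ≈ 0.25 - 4.0825*I)
-96*R = -96*(¼ - 5*I*√6/3) = -24 + 160*I*√6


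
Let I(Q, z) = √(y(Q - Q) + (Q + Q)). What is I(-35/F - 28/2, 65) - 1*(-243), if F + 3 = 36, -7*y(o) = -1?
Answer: 243 + 5*I*√63987/231 ≈ 243.0 + 5.4753*I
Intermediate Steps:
y(o) = ⅐ (y(o) = -⅐*(-1) = ⅐)
F = 33 (F = -3 + 36 = 33)
I(Q, z) = √(⅐ + 2*Q) (I(Q, z) = √(⅐ + (Q + Q)) = √(⅐ + 2*Q))
I(-35/F - 28/2, 65) - 1*(-243) = √(7 + 98*(-35/33 - 28/2))/7 - 1*(-243) = √(7 + 98*(-35*1/33 - 28*½))/7 + 243 = √(7 + 98*(-35/33 - 14))/7 + 243 = √(7 + 98*(-497/33))/7 + 243 = √(7 - 48706/33)/7 + 243 = √(-48475/33)/7 + 243 = (5*I*√63987/33)/7 + 243 = 5*I*√63987/231 + 243 = 243 + 5*I*√63987/231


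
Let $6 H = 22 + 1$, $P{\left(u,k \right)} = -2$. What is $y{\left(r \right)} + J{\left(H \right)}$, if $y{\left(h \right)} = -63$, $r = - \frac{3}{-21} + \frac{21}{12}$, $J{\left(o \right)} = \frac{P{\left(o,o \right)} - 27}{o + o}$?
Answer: $- \frac{1536}{23} \approx -66.783$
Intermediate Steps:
$H = \frac{23}{6}$ ($H = \frac{22 + 1}{6} = \frac{1}{6} \cdot 23 = \frac{23}{6} \approx 3.8333$)
$J{\left(o \right)} = - \frac{29}{2 o}$ ($J{\left(o \right)} = \frac{-2 - 27}{o + o} = - \frac{29}{2 o}$)
$r = \frac{53}{28}$ ($r = \left(-3\right) \left(- \frac{1}{21}\right) + 21 \cdot \frac{1}{12} = \frac{1}{7} + \frac{7}{4} = \frac{53}{28} \approx 1.8929$)
$y{\left(r \right)} + J{\left(H \right)} = -63 - \frac{29}{2 \cdot \frac{23}{6}} = -63 - \frac{87}{23} = - \frac{1536}{23}$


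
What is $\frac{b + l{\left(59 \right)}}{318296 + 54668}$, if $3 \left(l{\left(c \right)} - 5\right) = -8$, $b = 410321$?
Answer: $\frac{615485}{559446} \approx 1.1002$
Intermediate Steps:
$l{\left(c \right)} = \frac{7}{3}$ ($l{\left(c \right)} = 5 + \frac{1}{3} \left(-8\right) = 5 - \frac{8}{3} = \frac{7}{3}$)
$\frac{b + l{\left(59 \right)}}{318296 + 54668} = \frac{410321 + \frac{7}{3}}{318296 + 54668} = \frac{1230970}{3 \cdot 372964} = \frac{1230970}{3} \cdot \frac{1}{372964} = \frac{615485}{559446}$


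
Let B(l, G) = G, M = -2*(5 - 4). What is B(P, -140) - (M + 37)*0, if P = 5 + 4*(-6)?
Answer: -140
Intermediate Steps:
M = -2 (M = -2*1 = -2)
P = -19 (P = 5 - 24 = -19)
B(P, -140) - (M + 37)*0 = -140 - (-2 + 37)*0 = -140 - 35*0 = -140 - 1*0 = -140 + 0 = -140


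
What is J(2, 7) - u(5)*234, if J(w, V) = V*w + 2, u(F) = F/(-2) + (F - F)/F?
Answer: 601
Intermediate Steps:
u(F) = -F/2 (u(F) = F*(-1/2) + 0/F = -F/2 + 0 = -F/2)
J(w, V) = 2 + V*w
J(2, 7) - u(5)*234 = (2 + 7*2) - (-1/2*5)*234 = (2 + 14) - (-5)*234/2 = 16 - 1*(-585) = 16 + 585 = 601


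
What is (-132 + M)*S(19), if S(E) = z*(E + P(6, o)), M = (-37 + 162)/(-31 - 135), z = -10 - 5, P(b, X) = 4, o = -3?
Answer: 7602765/166 ≈ 45800.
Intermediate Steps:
z = -15
M = -125/166 (M = 125/(-166) = 125*(-1/166) = -125/166 ≈ -0.75301)
S(E) = -60 - 15*E (S(E) = -15*(E + 4) = -15*(4 + E) = -60 - 15*E)
(-132 + M)*S(19) = (-132 - 125/166)*(-60 - 15*19) = -22037*(-60 - 285)/166 = -22037/166*(-345) = 7602765/166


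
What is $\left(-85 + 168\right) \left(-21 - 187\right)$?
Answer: $-17264$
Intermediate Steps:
$\left(-85 + 168\right) \left(-21 - 187\right) = 83 \left(-208\right) = -17264$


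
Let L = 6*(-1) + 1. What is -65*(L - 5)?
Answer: 650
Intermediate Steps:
L = -5 (L = -6 + 1 = -5)
-65*(L - 5) = -65*(-5 - 5) = -65*(-10) = 650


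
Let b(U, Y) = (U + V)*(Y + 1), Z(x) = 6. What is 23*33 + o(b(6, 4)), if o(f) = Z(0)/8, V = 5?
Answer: 3039/4 ≈ 759.75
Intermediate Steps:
b(U, Y) = (1 + Y)*(5 + U) (b(U, Y) = (U + 5)*(Y + 1) = (5 + U)*(1 + Y) = (1 + Y)*(5 + U))
o(f) = 3/4 (o(f) = 6/8 = 6*(1/8) = 3/4)
23*33 + o(b(6, 4)) = 23*33 + 3/4 = 759 + 3/4 = 3039/4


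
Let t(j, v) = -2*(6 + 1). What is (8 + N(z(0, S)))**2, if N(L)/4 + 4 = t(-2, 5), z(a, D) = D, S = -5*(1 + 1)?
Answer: 4096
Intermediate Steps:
t(j, v) = -14 (t(j, v) = -2*7 = -14)
S = -10 (S = -5*2 = -10)
N(L) = -72 (N(L) = -16 + 4*(-14) = -16 - 56 = -72)
(8 + N(z(0, S)))**2 = (8 - 72)**2 = (-64)**2 = 4096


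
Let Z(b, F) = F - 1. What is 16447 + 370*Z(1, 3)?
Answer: 17187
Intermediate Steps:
Z(b, F) = -1 + F
16447 + 370*Z(1, 3) = 16447 + 370*(-1 + 3) = 16447 + 370*2 = 16447 + 740 = 17187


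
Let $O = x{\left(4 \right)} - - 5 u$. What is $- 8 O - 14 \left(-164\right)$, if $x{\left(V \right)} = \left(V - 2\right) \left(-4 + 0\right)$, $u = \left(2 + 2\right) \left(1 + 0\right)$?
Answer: $2200$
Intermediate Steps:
$u = 4$ ($u = 4 \cdot 1 = 4$)
$x{\left(V \right)} = 8 - 4 V$ ($x{\left(V \right)} = \left(-2 + V\right) \left(-4\right) = 8 - 4 V$)
$O = 12$ ($O = \left(8 - 16\right) - \left(-5\right) 4 = \left(8 - 16\right) - -20 = -8 + 20 = 12$)
$- 8 O - 14 \left(-164\right) = \left(-8\right) 12 - 14 \left(-164\right) = -96 - -2296 = -96 + 2296 = 2200$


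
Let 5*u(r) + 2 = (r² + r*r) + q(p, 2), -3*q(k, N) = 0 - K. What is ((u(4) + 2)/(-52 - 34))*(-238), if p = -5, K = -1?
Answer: 14161/645 ≈ 21.955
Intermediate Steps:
q(k, N) = -⅓ (q(k, N) = -(0 - 1*(-1))/3 = -(0 + 1)/3 = -⅓*1 = -⅓)
u(r) = -7/15 + 2*r²/5 (u(r) = -⅖ + ((r² + r*r) - ⅓)/5 = -⅖ + ((r² + r²) - ⅓)/5 = -⅖ + (2*r² - ⅓)/5 = -⅖ + (-⅓ + 2*r²)/5 = -⅖ + (-1/15 + 2*r²/5) = -7/15 + 2*r²/5)
((u(4) + 2)/(-52 - 34))*(-238) = (((-7/15 + (⅖)*4²) + 2)/(-52 - 34))*(-238) = (((-7/15 + (⅖)*16) + 2)/(-86))*(-238) = (((-7/15 + 32/5) + 2)*(-1/86))*(-238) = ((89/15 + 2)*(-1/86))*(-238) = ((119/15)*(-1/86))*(-238) = -119/1290*(-238) = 14161/645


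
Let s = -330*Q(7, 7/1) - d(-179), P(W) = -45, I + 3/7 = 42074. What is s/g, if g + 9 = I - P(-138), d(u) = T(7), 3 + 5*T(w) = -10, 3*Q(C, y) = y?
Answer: -26859/1473835 ≈ -0.018224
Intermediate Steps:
Q(C, y) = y/3
I = 294515/7 (I = -3/7 + 42074 = 294515/7 ≈ 42074.)
T(w) = -13/5 (T(w) = -⅗ + (⅕)*(-10) = -⅗ - 2 = -13/5)
d(u) = -13/5
s = -3837/5 (s = -110*7/1 - 1*(-13/5) = -110*7*1 + 13/5 = -110*7 + 13/5 = -330*7/3 + 13/5 = -770 + 13/5 = -3837/5 ≈ -767.40)
g = 294767/7 (g = -9 + (294515/7 - 1*(-45)) = -9 + (294515/7 + 45) = -9 + 294830/7 = 294767/7 ≈ 42110.)
s/g = -3837/(5*294767/7) = -3837/5*7/294767 = -26859/1473835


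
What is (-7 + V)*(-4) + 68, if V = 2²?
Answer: 80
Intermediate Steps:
V = 4
(-7 + V)*(-4) + 68 = (-7 + 4)*(-4) + 68 = -3*(-4) + 68 = 12 + 68 = 80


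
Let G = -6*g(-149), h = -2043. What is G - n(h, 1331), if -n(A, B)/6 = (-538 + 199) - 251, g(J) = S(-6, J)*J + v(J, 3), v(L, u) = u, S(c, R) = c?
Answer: -8922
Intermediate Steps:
g(J) = 3 - 6*J (g(J) = -6*J + 3 = 3 - 6*J)
n(A, B) = 3540 (n(A, B) = -6*((-538 + 199) - 251) = -6*(-339 - 251) = -6*(-590) = 3540)
G = -5382 (G = -6*(3 - 6*(-149)) = -6*(3 + 894) = -6*897 = -5382)
G - n(h, 1331) = -5382 - 1*3540 = -5382 - 3540 = -8922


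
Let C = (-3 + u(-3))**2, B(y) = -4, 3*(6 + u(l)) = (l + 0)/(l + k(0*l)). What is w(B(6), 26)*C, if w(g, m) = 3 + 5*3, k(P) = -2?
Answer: 34848/25 ≈ 1393.9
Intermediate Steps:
u(l) = -6 + l/(3*(-2 + l)) (u(l) = -6 + ((l + 0)/(l - 2))/3 = -6 + (l/(-2 + l))/3 = -6 + l/(3*(-2 + l)))
w(g, m) = 18 (w(g, m) = 3 + 15 = 18)
C = 1936/25 (C = (-3 + (36 - 17*(-3))/(3*(-2 - 3)))**2 = (-3 + (1/3)*(36 + 51)/(-5))**2 = (-3 + (1/3)*(-1/5)*87)**2 = (-3 - 29/5)**2 = (-44/5)**2 = 1936/25 ≈ 77.440)
w(B(6), 26)*C = 18*(1936/25) = 34848/25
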